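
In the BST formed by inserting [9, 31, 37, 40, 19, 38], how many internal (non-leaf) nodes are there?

Tree built from: [9, 31, 37, 40, 19, 38]
Tree (level-order array): [9, None, 31, 19, 37, None, None, None, 40, 38]
Rule: An internal node has at least one child.
Per-node child counts:
  node 9: 1 child(ren)
  node 31: 2 child(ren)
  node 19: 0 child(ren)
  node 37: 1 child(ren)
  node 40: 1 child(ren)
  node 38: 0 child(ren)
Matching nodes: [9, 31, 37, 40]
Count of internal (non-leaf) nodes: 4


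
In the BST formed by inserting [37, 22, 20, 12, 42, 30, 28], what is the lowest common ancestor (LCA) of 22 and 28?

Tree insertion order: [37, 22, 20, 12, 42, 30, 28]
Tree (level-order array): [37, 22, 42, 20, 30, None, None, 12, None, 28]
In a BST, the LCA of p=22, q=28 is the first node v on the
root-to-leaf path with p <= v <= q (go left if both < v, right if both > v).
Walk from root:
  at 37: both 22 and 28 < 37, go left
  at 22: 22 <= 22 <= 28, this is the LCA
LCA = 22


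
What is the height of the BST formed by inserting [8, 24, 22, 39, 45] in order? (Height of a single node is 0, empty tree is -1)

Insertion order: [8, 24, 22, 39, 45]
Tree (level-order array): [8, None, 24, 22, 39, None, None, None, 45]
Compute height bottom-up (empty subtree = -1):
  height(22) = 1 + max(-1, -1) = 0
  height(45) = 1 + max(-1, -1) = 0
  height(39) = 1 + max(-1, 0) = 1
  height(24) = 1 + max(0, 1) = 2
  height(8) = 1 + max(-1, 2) = 3
Height = 3


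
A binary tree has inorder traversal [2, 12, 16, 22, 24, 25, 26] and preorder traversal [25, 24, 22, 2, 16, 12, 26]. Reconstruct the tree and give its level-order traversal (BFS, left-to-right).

Inorder:  [2, 12, 16, 22, 24, 25, 26]
Preorder: [25, 24, 22, 2, 16, 12, 26]
Algorithm: preorder visits root first, so consume preorder in order;
for each root, split the current inorder slice at that value into
left-subtree inorder and right-subtree inorder, then recurse.
Recursive splits:
  root=25; inorder splits into left=[2, 12, 16, 22, 24], right=[26]
  root=24; inorder splits into left=[2, 12, 16, 22], right=[]
  root=22; inorder splits into left=[2, 12, 16], right=[]
  root=2; inorder splits into left=[], right=[12, 16]
  root=16; inorder splits into left=[12], right=[]
  root=12; inorder splits into left=[], right=[]
  root=26; inorder splits into left=[], right=[]
Reconstructed level-order: [25, 24, 26, 22, 2, 16, 12]


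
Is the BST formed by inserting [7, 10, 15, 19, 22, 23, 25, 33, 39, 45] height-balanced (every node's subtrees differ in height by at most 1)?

Tree (level-order array): [7, None, 10, None, 15, None, 19, None, 22, None, 23, None, 25, None, 33, None, 39, None, 45]
Definition: a tree is height-balanced if, at every node, |h(left) - h(right)| <= 1 (empty subtree has height -1).
Bottom-up per-node check:
  node 45: h_left=-1, h_right=-1, diff=0 [OK], height=0
  node 39: h_left=-1, h_right=0, diff=1 [OK], height=1
  node 33: h_left=-1, h_right=1, diff=2 [FAIL (|-1-1|=2 > 1)], height=2
  node 25: h_left=-1, h_right=2, diff=3 [FAIL (|-1-2|=3 > 1)], height=3
  node 23: h_left=-1, h_right=3, diff=4 [FAIL (|-1-3|=4 > 1)], height=4
  node 22: h_left=-1, h_right=4, diff=5 [FAIL (|-1-4|=5 > 1)], height=5
  node 19: h_left=-1, h_right=5, diff=6 [FAIL (|-1-5|=6 > 1)], height=6
  node 15: h_left=-1, h_right=6, diff=7 [FAIL (|-1-6|=7 > 1)], height=7
  node 10: h_left=-1, h_right=7, diff=8 [FAIL (|-1-7|=8 > 1)], height=8
  node 7: h_left=-1, h_right=8, diff=9 [FAIL (|-1-8|=9 > 1)], height=9
Node 33 violates the condition: |-1 - 1| = 2 > 1.
Result: Not balanced


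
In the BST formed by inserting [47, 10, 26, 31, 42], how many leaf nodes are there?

Tree built from: [47, 10, 26, 31, 42]
Tree (level-order array): [47, 10, None, None, 26, None, 31, None, 42]
Rule: A leaf has 0 children.
Per-node child counts:
  node 47: 1 child(ren)
  node 10: 1 child(ren)
  node 26: 1 child(ren)
  node 31: 1 child(ren)
  node 42: 0 child(ren)
Matching nodes: [42]
Count of leaf nodes: 1


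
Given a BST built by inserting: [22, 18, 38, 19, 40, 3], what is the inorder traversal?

Tree insertion order: [22, 18, 38, 19, 40, 3]
Tree (level-order array): [22, 18, 38, 3, 19, None, 40]
Inorder traversal: [3, 18, 19, 22, 38, 40]


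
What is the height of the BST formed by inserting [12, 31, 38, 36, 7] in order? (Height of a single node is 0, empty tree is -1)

Insertion order: [12, 31, 38, 36, 7]
Tree (level-order array): [12, 7, 31, None, None, None, 38, 36]
Compute height bottom-up (empty subtree = -1):
  height(7) = 1 + max(-1, -1) = 0
  height(36) = 1 + max(-1, -1) = 0
  height(38) = 1 + max(0, -1) = 1
  height(31) = 1 + max(-1, 1) = 2
  height(12) = 1 + max(0, 2) = 3
Height = 3


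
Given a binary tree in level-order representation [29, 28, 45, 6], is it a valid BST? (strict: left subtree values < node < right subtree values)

Level-order array: [29, 28, 45, 6]
Validate using subtree bounds (lo, hi): at each node, require lo < value < hi,
then recurse left with hi=value and right with lo=value.
Preorder trace (stopping at first violation):
  at node 29 with bounds (-inf, +inf): OK
  at node 28 with bounds (-inf, 29): OK
  at node 6 with bounds (-inf, 28): OK
  at node 45 with bounds (29, +inf): OK
No violation found at any node.
Result: Valid BST


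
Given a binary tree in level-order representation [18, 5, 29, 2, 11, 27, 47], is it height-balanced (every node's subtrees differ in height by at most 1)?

Tree (level-order array): [18, 5, 29, 2, 11, 27, 47]
Definition: a tree is height-balanced if, at every node, |h(left) - h(right)| <= 1 (empty subtree has height -1).
Bottom-up per-node check:
  node 2: h_left=-1, h_right=-1, diff=0 [OK], height=0
  node 11: h_left=-1, h_right=-1, diff=0 [OK], height=0
  node 5: h_left=0, h_right=0, diff=0 [OK], height=1
  node 27: h_left=-1, h_right=-1, diff=0 [OK], height=0
  node 47: h_left=-1, h_right=-1, diff=0 [OK], height=0
  node 29: h_left=0, h_right=0, diff=0 [OK], height=1
  node 18: h_left=1, h_right=1, diff=0 [OK], height=2
All nodes satisfy the balance condition.
Result: Balanced


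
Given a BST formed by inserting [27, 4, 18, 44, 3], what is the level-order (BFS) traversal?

Tree insertion order: [27, 4, 18, 44, 3]
Tree (level-order array): [27, 4, 44, 3, 18]
BFS from the root, enqueuing left then right child of each popped node:
  queue [27] -> pop 27, enqueue [4, 44], visited so far: [27]
  queue [4, 44] -> pop 4, enqueue [3, 18], visited so far: [27, 4]
  queue [44, 3, 18] -> pop 44, enqueue [none], visited so far: [27, 4, 44]
  queue [3, 18] -> pop 3, enqueue [none], visited so far: [27, 4, 44, 3]
  queue [18] -> pop 18, enqueue [none], visited so far: [27, 4, 44, 3, 18]
Result: [27, 4, 44, 3, 18]


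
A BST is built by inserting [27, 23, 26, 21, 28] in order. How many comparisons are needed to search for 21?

Search path for 21: 27 -> 23 -> 21
Found: True
Comparisons: 3


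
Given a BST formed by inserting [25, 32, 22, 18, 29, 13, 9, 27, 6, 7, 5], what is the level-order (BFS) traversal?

Tree insertion order: [25, 32, 22, 18, 29, 13, 9, 27, 6, 7, 5]
Tree (level-order array): [25, 22, 32, 18, None, 29, None, 13, None, 27, None, 9, None, None, None, 6, None, 5, 7]
BFS from the root, enqueuing left then right child of each popped node:
  queue [25] -> pop 25, enqueue [22, 32], visited so far: [25]
  queue [22, 32] -> pop 22, enqueue [18], visited so far: [25, 22]
  queue [32, 18] -> pop 32, enqueue [29], visited so far: [25, 22, 32]
  queue [18, 29] -> pop 18, enqueue [13], visited so far: [25, 22, 32, 18]
  queue [29, 13] -> pop 29, enqueue [27], visited so far: [25, 22, 32, 18, 29]
  queue [13, 27] -> pop 13, enqueue [9], visited so far: [25, 22, 32, 18, 29, 13]
  queue [27, 9] -> pop 27, enqueue [none], visited so far: [25, 22, 32, 18, 29, 13, 27]
  queue [9] -> pop 9, enqueue [6], visited so far: [25, 22, 32, 18, 29, 13, 27, 9]
  queue [6] -> pop 6, enqueue [5, 7], visited so far: [25, 22, 32, 18, 29, 13, 27, 9, 6]
  queue [5, 7] -> pop 5, enqueue [none], visited so far: [25, 22, 32, 18, 29, 13, 27, 9, 6, 5]
  queue [7] -> pop 7, enqueue [none], visited so far: [25, 22, 32, 18, 29, 13, 27, 9, 6, 5, 7]
Result: [25, 22, 32, 18, 29, 13, 27, 9, 6, 5, 7]


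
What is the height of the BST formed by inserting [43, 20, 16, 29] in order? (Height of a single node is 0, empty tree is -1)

Insertion order: [43, 20, 16, 29]
Tree (level-order array): [43, 20, None, 16, 29]
Compute height bottom-up (empty subtree = -1):
  height(16) = 1 + max(-1, -1) = 0
  height(29) = 1 + max(-1, -1) = 0
  height(20) = 1 + max(0, 0) = 1
  height(43) = 1 + max(1, -1) = 2
Height = 2


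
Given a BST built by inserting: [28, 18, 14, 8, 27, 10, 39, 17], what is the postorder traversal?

Tree insertion order: [28, 18, 14, 8, 27, 10, 39, 17]
Tree (level-order array): [28, 18, 39, 14, 27, None, None, 8, 17, None, None, None, 10]
Postorder traversal: [10, 8, 17, 14, 27, 18, 39, 28]


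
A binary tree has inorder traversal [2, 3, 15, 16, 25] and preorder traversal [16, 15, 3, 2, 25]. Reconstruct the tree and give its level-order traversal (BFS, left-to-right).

Inorder:  [2, 3, 15, 16, 25]
Preorder: [16, 15, 3, 2, 25]
Algorithm: preorder visits root first, so consume preorder in order;
for each root, split the current inorder slice at that value into
left-subtree inorder and right-subtree inorder, then recurse.
Recursive splits:
  root=16; inorder splits into left=[2, 3, 15], right=[25]
  root=15; inorder splits into left=[2, 3], right=[]
  root=3; inorder splits into left=[2], right=[]
  root=2; inorder splits into left=[], right=[]
  root=25; inorder splits into left=[], right=[]
Reconstructed level-order: [16, 15, 25, 3, 2]


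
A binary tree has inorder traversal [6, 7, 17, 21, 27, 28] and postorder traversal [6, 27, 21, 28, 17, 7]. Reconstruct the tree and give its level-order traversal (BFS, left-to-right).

Inorder:   [6, 7, 17, 21, 27, 28]
Postorder: [6, 27, 21, 28, 17, 7]
Algorithm: postorder visits root last, so walk postorder right-to-left;
each value is the root of the current inorder slice — split it at that
value, recurse on the right subtree first, then the left.
Recursive splits:
  root=7; inorder splits into left=[6], right=[17, 21, 27, 28]
  root=17; inorder splits into left=[], right=[21, 27, 28]
  root=28; inorder splits into left=[21, 27], right=[]
  root=21; inorder splits into left=[], right=[27]
  root=27; inorder splits into left=[], right=[]
  root=6; inorder splits into left=[], right=[]
Reconstructed level-order: [7, 6, 17, 28, 21, 27]


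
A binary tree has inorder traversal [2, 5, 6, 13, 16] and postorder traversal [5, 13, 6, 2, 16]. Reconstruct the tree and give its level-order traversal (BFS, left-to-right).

Inorder:   [2, 5, 6, 13, 16]
Postorder: [5, 13, 6, 2, 16]
Algorithm: postorder visits root last, so walk postorder right-to-left;
each value is the root of the current inorder slice — split it at that
value, recurse on the right subtree first, then the left.
Recursive splits:
  root=16; inorder splits into left=[2, 5, 6, 13], right=[]
  root=2; inorder splits into left=[], right=[5, 6, 13]
  root=6; inorder splits into left=[5], right=[13]
  root=13; inorder splits into left=[], right=[]
  root=5; inorder splits into left=[], right=[]
Reconstructed level-order: [16, 2, 6, 5, 13]


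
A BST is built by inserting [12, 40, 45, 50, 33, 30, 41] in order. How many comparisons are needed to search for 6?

Search path for 6: 12
Found: False
Comparisons: 1


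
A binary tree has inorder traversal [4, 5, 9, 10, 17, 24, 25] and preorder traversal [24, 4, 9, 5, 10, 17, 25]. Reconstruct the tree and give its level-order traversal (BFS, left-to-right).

Inorder:  [4, 5, 9, 10, 17, 24, 25]
Preorder: [24, 4, 9, 5, 10, 17, 25]
Algorithm: preorder visits root first, so consume preorder in order;
for each root, split the current inorder slice at that value into
left-subtree inorder and right-subtree inorder, then recurse.
Recursive splits:
  root=24; inorder splits into left=[4, 5, 9, 10, 17], right=[25]
  root=4; inorder splits into left=[], right=[5, 9, 10, 17]
  root=9; inorder splits into left=[5], right=[10, 17]
  root=5; inorder splits into left=[], right=[]
  root=10; inorder splits into left=[], right=[17]
  root=17; inorder splits into left=[], right=[]
  root=25; inorder splits into left=[], right=[]
Reconstructed level-order: [24, 4, 25, 9, 5, 10, 17]


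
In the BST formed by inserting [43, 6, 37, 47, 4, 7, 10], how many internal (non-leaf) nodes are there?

Tree built from: [43, 6, 37, 47, 4, 7, 10]
Tree (level-order array): [43, 6, 47, 4, 37, None, None, None, None, 7, None, None, 10]
Rule: An internal node has at least one child.
Per-node child counts:
  node 43: 2 child(ren)
  node 6: 2 child(ren)
  node 4: 0 child(ren)
  node 37: 1 child(ren)
  node 7: 1 child(ren)
  node 10: 0 child(ren)
  node 47: 0 child(ren)
Matching nodes: [43, 6, 37, 7]
Count of internal (non-leaf) nodes: 4


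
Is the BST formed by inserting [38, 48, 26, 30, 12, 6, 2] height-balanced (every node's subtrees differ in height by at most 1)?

Tree (level-order array): [38, 26, 48, 12, 30, None, None, 6, None, None, None, 2]
Definition: a tree is height-balanced if, at every node, |h(left) - h(right)| <= 1 (empty subtree has height -1).
Bottom-up per-node check:
  node 2: h_left=-1, h_right=-1, diff=0 [OK], height=0
  node 6: h_left=0, h_right=-1, diff=1 [OK], height=1
  node 12: h_left=1, h_right=-1, diff=2 [FAIL (|1--1|=2 > 1)], height=2
  node 30: h_left=-1, h_right=-1, diff=0 [OK], height=0
  node 26: h_left=2, h_right=0, diff=2 [FAIL (|2-0|=2 > 1)], height=3
  node 48: h_left=-1, h_right=-1, diff=0 [OK], height=0
  node 38: h_left=3, h_right=0, diff=3 [FAIL (|3-0|=3 > 1)], height=4
Node 12 violates the condition: |1 - -1| = 2 > 1.
Result: Not balanced


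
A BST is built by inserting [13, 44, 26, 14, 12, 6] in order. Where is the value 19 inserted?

Starting tree (level order): [13, 12, 44, 6, None, 26, None, None, None, 14]
Insertion path: 13 -> 44 -> 26 -> 14
Result: insert 19 as right child of 14
Final tree (level order): [13, 12, 44, 6, None, 26, None, None, None, 14, None, None, 19]


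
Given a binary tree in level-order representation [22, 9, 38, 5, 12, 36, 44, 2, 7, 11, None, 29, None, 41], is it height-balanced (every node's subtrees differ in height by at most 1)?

Tree (level-order array): [22, 9, 38, 5, 12, 36, 44, 2, 7, 11, None, 29, None, 41]
Definition: a tree is height-balanced if, at every node, |h(left) - h(right)| <= 1 (empty subtree has height -1).
Bottom-up per-node check:
  node 2: h_left=-1, h_right=-1, diff=0 [OK], height=0
  node 7: h_left=-1, h_right=-1, diff=0 [OK], height=0
  node 5: h_left=0, h_right=0, diff=0 [OK], height=1
  node 11: h_left=-1, h_right=-1, diff=0 [OK], height=0
  node 12: h_left=0, h_right=-1, diff=1 [OK], height=1
  node 9: h_left=1, h_right=1, diff=0 [OK], height=2
  node 29: h_left=-1, h_right=-1, diff=0 [OK], height=0
  node 36: h_left=0, h_right=-1, diff=1 [OK], height=1
  node 41: h_left=-1, h_right=-1, diff=0 [OK], height=0
  node 44: h_left=0, h_right=-1, diff=1 [OK], height=1
  node 38: h_left=1, h_right=1, diff=0 [OK], height=2
  node 22: h_left=2, h_right=2, diff=0 [OK], height=3
All nodes satisfy the balance condition.
Result: Balanced


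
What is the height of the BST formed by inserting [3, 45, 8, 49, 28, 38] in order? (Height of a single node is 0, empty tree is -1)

Insertion order: [3, 45, 8, 49, 28, 38]
Tree (level-order array): [3, None, 45, 8, 49, None, 28, None, None, None, 38]
Compute height bottom-up (empty subtree = -1):
  height(38) = 1 + max(-1, -1) = 0
  height(28) = 1 + max(-1, 0) = 1
  height(8) = 1 + max(-1, 1) = 2
  height(49) = 1 + max(-1, -1) = 0
  height(45) = 1 + max(2, 0) = 3
  height(3) = 1 + max(-1, 3) = 4
Height = 4


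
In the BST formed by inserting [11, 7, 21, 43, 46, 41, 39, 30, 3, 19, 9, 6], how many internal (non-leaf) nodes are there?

Tree built from: [11, 7, 21, 43, 46, 41, 39, 30, 3, 19, 9, 6]
Tree (level-order array): [11, 7, 21, 3, 9, 19, 43, None, 6, None, None, None, None, 41, 46, None, None, 39, None, None, None, 30]
Rule: An internal node has at least one child.
Per-node child counts:
  node 11: 2 child(ren)
  node 7: 2 child(ren)
  node 3: 1 child(ren)
  node 6: 0 child(ren)
  node 9: 0 child(ren)
  node 21: 2 child(ren)
  node 19: 0 child(ren)
  node 43: 2 child(ren)
  node 41: 1 child(ren)
  node 39: 1 child(ren)
  node 30: 0 child(ren)
  node 46: 0 child(ren)
Matching nodes: [11, 7, 3, 21, 43, 41, 39]
Count of internal (non-leaf) nodes: 7


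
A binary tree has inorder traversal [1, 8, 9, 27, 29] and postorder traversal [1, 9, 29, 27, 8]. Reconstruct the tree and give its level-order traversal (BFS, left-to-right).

Inorder:   [1, 8, 9, 27, 29]
Postorder: [1, 9, 29, 27, 8]
Algorithm: postorder visits root last, so walk postorder right-to-left;
each value is the root of the current inorder slice — split it at that
value, recurse on the right subtree first, then the left.
Recursive splits:
  root=8; inorder splits into left=[1], right=[9, 27, 29]
  root=27; inorder splits into left=[9], right=[29]
  root=29; inorder splits into left=[], right=[]
  root=9; inorder splits into left=[], right=[]
  root=1; inorder splits into left=[], right=[]
Reconstructed level-order: [8, 1, 27, 9, 29]


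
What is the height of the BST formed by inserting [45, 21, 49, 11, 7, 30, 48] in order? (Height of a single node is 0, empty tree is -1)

Insertion order: [45, 21, 49, 11, 7, 30, 48]
Tree (level-order array): [45, 21, 49, 11, 30, 48, None, 7]
Compute height bottom-up (empty subtree = -1):
  height(7) = 1 + max(-1, -1) = 0
  height(11) = 1 + max(0, -1) = 1
  height(30) = 1 + max(-1, -1) = 0
  height(21) = 1 + max(1, 0) = 2
  height(48) = 1 + max(-1, -1) = 0
  height(49) = 1 + max(0, -1) = 1
  height(45) = 1 + max(2, 1) = 3
Height = 3


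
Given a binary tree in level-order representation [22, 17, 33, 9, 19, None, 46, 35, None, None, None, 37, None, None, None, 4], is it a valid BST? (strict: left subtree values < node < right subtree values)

Level-order array: [22, 17, 33, 9, 19, None, 46, 35, None, None, None, 37, None, None, None, 4]
Validate using subtree bounds (lo, hi): at each node, require lo < value < hi,
then recurse left with hi=value and right with lo=value.
Preorder trace (stopping at first violation):
  at node 22 with bounds (-inf, +inf): OK
  at node 17 with bounds (-inf, 22): OK
  at node 9 with bounds (-inf, 17): OK
  at node 35 with bounds (-inf, 9): VIOLATION
Node 35 violates its bound: not (-inf < 35 < 9).
Result: Not a valid BST


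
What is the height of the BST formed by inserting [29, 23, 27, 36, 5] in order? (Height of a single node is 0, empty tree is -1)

Insertion order: [29, 23, 27, 36, 5]
Tree (level-order array): [29, 23, 36, 5, 27]
Compute height bottom-up (empty subtree = -1):
  height(5) = 1 + max(-1, -1) = 0
  height(27) = 1 + max(-1, -1) = 0
  height(23) = 1 + max(0, 0) = 1
  height(36) = 1 + max(-1, -1) = 0
  height(29) = 1 + max(1, 0) = 2
Height = 2


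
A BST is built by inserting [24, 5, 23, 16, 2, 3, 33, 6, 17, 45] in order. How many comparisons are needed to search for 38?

Search path for 38: 24 -> 33 -> 45
Found: False
Comparisons: 3


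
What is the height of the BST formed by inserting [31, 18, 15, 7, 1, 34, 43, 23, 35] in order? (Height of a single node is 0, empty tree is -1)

Insertion order: [31, 18, 15, 7, 1, 34, 43, 23, 35]
Tree (level-order array): [31, 18, 34, 15, 23, None, 43, 7, None, None, None, 35, None, 1]
Compute height bottom-up (empty subtree = -1):
  height(1) = 1 + max(-1, -1) = 0
  height(7) = 1 + max(0, -1) = 1
  height(15) = 1 + max(1, -1) = 2
  height(23) = 1 + max(-1, -1) = 0
  height(18) = 1 + max(2, 0) = 3
  height(35) = 1 + max(-1, -1) = 0
  height(43) = 1 + max(0, -1) = 1
  height(34) = 1 + max(-1, 1) = 2
  height(31) = 1 + max(3, 2) = 4
Height = 4


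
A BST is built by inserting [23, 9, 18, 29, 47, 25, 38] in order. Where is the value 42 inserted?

Starting tree (level order): [23, 9, 29, None, 18, 25, 47, None, None, None, None, 38]
Insertion path: 23 -> 29 -> 47 -> 38
Result: insert 42 as right child of 38
Final tree (level order): [23, 9, 29, None, 18, 25, 47, None, None, None, None, 38, None, None, 42]


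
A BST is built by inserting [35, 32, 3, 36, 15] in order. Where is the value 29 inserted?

Starting tree (level order): [35, 32, 36, 3, None, None, None, None, 15]
Insertion path: 35 -> 32 -> 3 -> 15
Result: insert 29 as right child of 15
Final tree (level order): [35, 32, 36, 3, None, None, None, None, 15, None, 29]


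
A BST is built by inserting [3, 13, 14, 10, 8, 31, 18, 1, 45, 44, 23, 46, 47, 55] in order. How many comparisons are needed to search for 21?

Search path for 21: 3 -> 13 -> 14 -> 31 -> 18 -> 23
Found: False
Comparisons: 6


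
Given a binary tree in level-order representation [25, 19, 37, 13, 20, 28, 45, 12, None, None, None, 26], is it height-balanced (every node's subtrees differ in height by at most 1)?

Tree (level-order array): [25, 19, 37, 13, 20, 28, 45, 12, None, None, None, 26]
Definition: a tree is height-balanced if, at every node, |h(left) - h(right)| <= 1 (empty subtree has height -1).
Bottom-up per-node check:
  node 12: h_left=-1, h_right=-1, diff=0 [OK], height=0
  node 13: h_left=0, h_right=-1, diff=1 [OK], height=1
  node 20: h_left=-1, h_right=-1, diff=0 [OK], height=0
  node 19: h_left=1, h_right=0, diff=1 [OK], height=2
  node 26: h_left=-1, h_right=-1, diff=0 [OK], height=0
  node 28: h_left=0, h_right=-1, diff=1 [OK], height=1
  node 45: h_left=-1, h_right=-1, diff=0 [OK], height=0
  node 37: h_left=1, h_right=0, diff=1 [OK], height=2
  node 25: h_left=2, h_right=2, diff=0 [OK], height=3
All nodes satisfy the balance condition.
Result: Balanced


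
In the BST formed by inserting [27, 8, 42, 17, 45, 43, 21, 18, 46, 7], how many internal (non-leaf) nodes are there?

Tree built from: [27, 8, 42, 17, 45, 43, 21, 18, 46, 7]
Tree (level-order array): [27, 8, 42, 7, 17, None, 45, None, None, None, 21, 43, 46, 18]
Rule: An internal node has at least one child.
Per-node child counts:
  node 27: 2 child(ren)
  node 8: 2 child(ren)
  node 7: 0 child(ren)
  node 17: 1 child(ren)
  node 21: 1 child(ren)
  node 18: 0 child(ren)
  node 42: 1 child(ren)
  node 45: 2 child(ren)
  node 43: 0 child(ren)
  node 46: 0 child(ren)
Matching nodes: [27, 8, 17, 21, 42, 45]
Count of internal (non-leaf) nodes: 6


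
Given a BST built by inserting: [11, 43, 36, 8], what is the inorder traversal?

Tree insertion order: [11, 43, 36, 8]
Tree (level-order array): [11, 8, 43, None, None, 36]
Inorder traversal: [8, 11, 36, 43]


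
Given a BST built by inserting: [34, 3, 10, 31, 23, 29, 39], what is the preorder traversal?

Tree insertion order: [34, 3, 10, 31, 23, 29, 39]
Tree (level-order array): [34, 3, 39, None, 10, None, None, None, 31, 23, None, None, 29]
Preorder traversal: [34, 3, 10, 31, 23, 29, 39]


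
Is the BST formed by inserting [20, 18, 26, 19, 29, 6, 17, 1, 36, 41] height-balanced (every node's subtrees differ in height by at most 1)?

Tree (level-order array): [20, 18, 26, 6, 19, None, 29, 1, 17, None, None, None, 36, None, None, None, None, None, 41]
Definition: a tree is height-balanced if, at every node, |h(left) - h(right)| <= 1 (empty subtree has height -1).
Bottom-up per-node check:
  node 1: h_left=-1, h_right=-1, diff=0 [OK], height=0
  node 17: h_left=-1, h_right=-1, diff=0 [OK], height=0
  node 6: h_left=0, h_right=0, diff=0 [OK], height=1
  node 19: h_left=-1, h_right=-1, diff=0 [OK], height=0
  node 18: h_left=1, h_right=0, diff=1 [OK], height=2
  node 41: h_left=-1, h_right=-1, diff=0 [OK], height=0
  node 36: h_left=-1, h_right=0, diff=1 [OK], height=1
  node 29: h_left=-1, h_right=1, diff=2 [FAIL (|-1-1|=2 > 1)], height=2
  node 26: h_left=-1, h_right=2, diff=3 [FAIL (|-1-2|=3 > 1)], height=3
  node 20: h_left=2, h_right=3, diff=1 [OK], height=4
Node 29 violates the condition: |-1 - 1| = 2 > 1.
Result: Not balanced


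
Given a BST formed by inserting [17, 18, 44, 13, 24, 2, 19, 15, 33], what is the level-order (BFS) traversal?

Tree insertion order: [17, 18, 44, 13, 24, 2, 19, 15, 33]
Tree (level-order array): [17, 13, 18, 2, 15, None, 44, None, None, None, None, 24, None, 19, 33]
BFS from the root, enqueuing left then right child of each popped node:
  queue [17] -> pop 17, enqueue [13, 18], visited so far: [17]
  queue [13, 18] -> pop 13, enqueue [2, 15], visited so far: [17, 13]
  queue [18, 2, 15] -> pop 18, enqueue [44], visited so far: [17, 13, 18]
  queue [2, 15, 44] -> pop 2, enqueue [none], visited so far: [17, 13, 18, 2]
  queue [15, 44] -> pop 15, enqueue [none], visited so far: [17, 13, 18, 2, 15]
  queue [44] -> pop 44, enqueue [24], visited so far: [17, 13, 18, 2, 15, 44]
  queue [24] -> pop 24, enqueue [19, 33], visited so far: [17, 13, 18, 2, 15, 44, 24]
  queue [19, 33] -> pop 19, enqueue [none], visited so far: [17, 13, 18, 2, 15, 44, 24, 19]
  queue [33] -> pop 33, enqueue [none], visited so far: [17, 13, 18, 2, 15, 44, 24, 19, 33]
Result: [17, 13, 18, 2, 15, 44, 24, 19, 33]


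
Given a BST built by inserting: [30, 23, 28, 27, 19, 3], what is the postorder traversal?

Tree insertion order: [30, 23, 28, 27, 19, 3]
Tree (level-order array): [30, 23, None, 19, 28, 3, None, 27]
Postorder traversal: [3, 19, 27, 28, 23, 30]


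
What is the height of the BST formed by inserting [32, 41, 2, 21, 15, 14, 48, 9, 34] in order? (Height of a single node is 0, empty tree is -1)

Insertion order: [32, 41, 2, 21, 15, 14, 48, 9, 34]
Tree (level-order array): [32, 2, 41, None, 21, 34, 48, 15, None, None, None, None, None, 14, None, 9]
Compute height bottom-up (empty subtree = -1):
  height(9) = 1 + max(-1, -1) = 0
  height(14) = 1 + max(0, -1) = 1
  height(15) = 1 + max(1, -1) = 2
  height(21) = 1 + max(2, -1) = 3
  height(2) = 1 + max(-1, 3) = 4
  height(34) = 1 + max(-1, -1) = 0
  height(48) = 1 + max(-1, -1) = 0
  height(41) = 1 + max(0, 0) = 1
  height(32) = 1 + max(4, 1) = 5
Height = 5


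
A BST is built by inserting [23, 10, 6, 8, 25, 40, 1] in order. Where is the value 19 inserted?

Starting tree (level order): [23, 10, 25, 6, None, None, 40, 1, 8]
Insertion path: 23 -> 10
Result: insert 19 as right child of 10
Final tree (level order): [23, 10, 25, 6, 19, None, 40, 1, 8]


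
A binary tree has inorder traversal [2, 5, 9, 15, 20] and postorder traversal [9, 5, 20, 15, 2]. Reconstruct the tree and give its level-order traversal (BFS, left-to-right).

Inorder:   [2, 5, 9, 15, 20]
Postorder: [9, 5, 20, 15, 2]
Algorithm: postorder visits root last, so walk postorder right-to-left;
each value is the root of the current inorder slice — split it at that
value, recurse on the right subtree first, then the left.
Recursive splits:
  root=2; inorder splits into left=[], right=[5, 9, 15, 20]
  root=15; inorder splits into left=[5, 9], right=[20]
  root=20; inorder splits into left=[], right=[]
  root=5; inorder splits into left=[], right=[9]
  root=9; inorder splits into left=[], right=[]
Reconstructed level-order: [2, 15, 5, 20, 9]


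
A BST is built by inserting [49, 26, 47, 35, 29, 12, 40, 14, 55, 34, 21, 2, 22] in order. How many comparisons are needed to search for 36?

Search path for 36: 49 -> 26 -> 47 -> 35 -> 40
Found: False
Comparisons: 5


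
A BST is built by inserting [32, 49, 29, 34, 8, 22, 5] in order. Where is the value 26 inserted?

Starting tree (level order): [32, 29, 49, 8, None, 34, None, 5, 22]
Insertion path: 32 -> 29 -> 8 -> 22
Result: insert 26 as right child of 22
Final tree (level order): [32, 29, 49, 8, None, 34, None, 5, 22, None, None, None, None, None, 26]


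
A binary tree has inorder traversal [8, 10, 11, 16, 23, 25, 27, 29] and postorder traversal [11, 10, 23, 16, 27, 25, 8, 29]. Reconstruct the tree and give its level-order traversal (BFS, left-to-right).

Inorder:   [8, 10, 11, 16, 23, 25, 27, 29]
Postorder: [11, 10, 23, 16, 27, 25, 8, 29]
Algorithm: postorder visits root last, so walk postorder right-to-left;
each value is the root of the current inorder slice — split it at that
value, recurse on the right subtree first, then the left.
Recursive splits:
  root=29; inorder splits into left=[8, 10, 11, 16, 23, 25, 27], right=[]
  root=8; inorder splits into left=[], right=[10, 11, 16, 23, 25, 27]
  root=25; inorder splits into left=[10, 11, 16, 23], right=[27]
  root=27; inorder splits into left=[], right=[]
  root=16; inorder splits into left=[10, 11], right=[23]
  root=23; inorder splits into left=[], right=[]
  root=10; inorder splits into left=[], right=[11]
  root=11; inorder splits into left=[], right=[]
Reconstructed level-order: [29, 8, 25, 16, 27, 10, 23, 11]


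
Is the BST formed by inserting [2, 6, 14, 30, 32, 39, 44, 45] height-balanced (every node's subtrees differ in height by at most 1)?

Tree (level-order array): [2, None, 6, None, 14, None, 30, None, 32, None, 39, None, 44, None, 45]
Definition: a tree is height-balanced if, at every node, |h(left) - h(right)| <= 1 (empty subtree has height -1).
Bottom-up per-node check:
  node 45: h_left=-1, h_right=-1, diff=0 [OK], height=0
  node 44: h_left=-1, h_right=0, diff=1 [OK], height=1
  node 39: h_left=-1, h_right=1, diff=2 [FAIL (|-1-1|=2 > 1)], height=2
  node 32: h_left=-1, h_right=2, diff=3 [FAIL (|-1-2|=3 > 1)], height=3
  node 30: h_left=-1, h_right=3, diff=4 [FAIL (|-1-3|=4 > 1)], height=4
  node 14: h_left=-1, h_right=4, diff=5 [FAIL (|-1-4|=5 > 1)], height=5
  node 6: h_left=-1, h_right=5, diff=6 [FAIL (|-1-5|=6 > 1)], height=6
  node 2: h_left=-1, h_right=6, diff=7 [FAIL (|-1-6|=7 > 1)], height=7
Node 39 violates the condition: |-1 - 1| = 2 > 1.
Result: Not balanced


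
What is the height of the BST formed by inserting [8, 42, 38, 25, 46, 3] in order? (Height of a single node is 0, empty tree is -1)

Insertion order: [8, 42, 38, 25, 46, 3]
Tree (level-order array): [8, 3, 42, None, None, 38, 46, 25]
Compute height bottom-up (empty subtree = -1):
  height(3) = 1 + max(-1, -1) = 0
  height(25) = 1 + max(-1, -1) = 0
  height(38) = 1 + max(0, -1) = 1
  height(46) = 1 + max(-1, -1) = 0
  height(42) = 1 + max(1, 0) = 2
  height(8) = 1 + max(0, 2) = 3
Height = 3


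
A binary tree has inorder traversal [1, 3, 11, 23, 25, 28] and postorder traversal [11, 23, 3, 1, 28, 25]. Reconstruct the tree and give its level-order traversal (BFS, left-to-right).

Inorder:   [1, 3, 11, 23, 25, 28]
Postorder: [11, 23, 3, 1, 28, 25]
Algorithm: postorder visits root last, so walk postorder right-to-left;
each value is the root of the current inorder slice — split it at that
value, recurse on the right subtree first, then the left.
Recursive splits:
  root=25; inorder splits into left=[1, 3, 11, 23], right=[28]
  root=28; inorder splits into left=[], right=[]
  root=1; inorder splits into left=[], right=[3, 11, 23]
  root=3; inorder splits into left=[], right=[11, 23]
  root=23; inorder splits into left=[11], right=[]
  root=11; inorder splits into left=[], right=[]
Reconstructed level-order: [25, 1, 28, 3, 23, 11]


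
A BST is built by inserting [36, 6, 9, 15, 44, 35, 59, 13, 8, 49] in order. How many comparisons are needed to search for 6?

Search path for 6: 36 -> 6
Found: True
Comparisons: 2


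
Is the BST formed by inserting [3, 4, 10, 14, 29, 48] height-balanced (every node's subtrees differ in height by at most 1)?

Tree (level-order array): [3, None, 4, None, 10, None, 14, None, 29, None, 48]
Definition: a tree is height-balanced if, at every node, |h(left) - h(right)| <= 1 (empty subtree has height -1).
Bottom-up per-node check:
  node 48: h_left=-1, h_right=-1, diff=0 [OK], height=0
  node 29: h_left=-1, h_right=0, diff=1 [OK], height=1
  node 14: h_left=-1, h_right=1, diff=2 [FAIL (|-1-1|=2 > 1)], height=2
  node 10: h_left=-1, h_right=2, diff=3 [FAIL (|-1-2|=3 > 1)], height=3
  node 4: h_left=-1, h_right=3, diff=4 [FAIL (|-1-3|=4 > 1)], height=4
  node 3: h_left=-1, h_right=4, diff=5 [FAIL (|-1-4|=5 > 1)], height=5
Node 14 violates the condition: |-1 - 1| = 2 > 1.
Result: Not balanced


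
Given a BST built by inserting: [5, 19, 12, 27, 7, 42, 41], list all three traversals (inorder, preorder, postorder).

Tree insertion order: [5, 19, 12, 27, 7, 42, 41]
Tree (level-order array): [5, None, 19, 12, 27, 7, None, None, 42, None, None, 41]
Inorder (L, root, R): [5, 7, 12, 19, 27, 41, 42]
Preorder (root, L, R): [5, 19, 12, 7, 27, 42, 41]
Postorder (L, R, root): [7, 12, 41, 42, 27, 19, 5]


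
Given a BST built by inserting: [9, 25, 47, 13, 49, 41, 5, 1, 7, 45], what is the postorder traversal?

Tree insertion order: [9, 25, 47, 13, 49, 41, 5, 1, 7, 45]
Tree (level-order array): [9, 5, 25, 1, 7, 13, 47, None, None, None, None, None, None, 41, 49, None, 45]
Postorder traversal: [1, 7, 5, 13, 45, 41, 49, 47, 25, 9]


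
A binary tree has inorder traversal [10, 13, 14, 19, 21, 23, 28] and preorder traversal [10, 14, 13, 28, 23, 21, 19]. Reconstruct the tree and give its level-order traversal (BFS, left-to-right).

Inorder:  [10, 13, 14, 19, 21, 23, 28]
Preorder: [10, 14, 13, 28, 23, 21, 19]
Algorithm: preorder visits root first, so consume preorder in order;
for each root, split the current inorder slice at that value into
left-subtree inorder and right-subtree inorder, then recurse.
Recursive splits:
  root=10; inorder splits into left=[], right=[13, 14, 19, 21, 23, 28]
  root=14; inorder splits into left=[13], right=[19, 21, 23, 28]
  root=13; inorder splits into left=[], right=[]
  root=28; inorder splits into left=[19, 21, 23], right=[]
  root=23; inorder splits into left=[19, 21], right=[]
  root=21; inorder splits into left=[19], right=[]
  root=19; inorder splits into left=[], right=[]
Reconstructed level-order: [10, 14, 13, 28, 23, 21, 19]


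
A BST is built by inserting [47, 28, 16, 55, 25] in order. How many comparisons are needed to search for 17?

Search path for 17: 47 -> 28 -> 16 -> 25
Found: False
Comparisons: 4


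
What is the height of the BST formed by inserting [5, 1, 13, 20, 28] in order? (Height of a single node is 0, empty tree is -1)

Insertion order: [5, 1, 13, 20, 28]
Tree (level-order array): [5, 1, 13, None, None, None, 20, None, 28]
Compute height bottom-up (empty subtree = -1):
  height(1) = 1 + max(-1, -1) = 0
  height(28) = 1 + max(-1, -1) = 0
  height(20) = 1 + max(-1, 0) = 1
  height(13) = 1 + max(-1, 1) = 2
  height(5) = 1 + max(0, 2) = 3
Height = 3


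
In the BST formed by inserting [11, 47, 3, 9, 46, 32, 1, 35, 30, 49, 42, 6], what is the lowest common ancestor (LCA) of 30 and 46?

Tree insertion order: [11, 47, 3, 9, 46, 32, 1, 35, 30, 49, 42, 6]
Tree (level-order array): [11, 3, 47, 1, 9, 46, 49, None, None, 6, None, 32, None, None, None, None, None, 30, 35, None, None, None, 42]
In a BST, the LCA of p=30, q=46 is the first node v on the
root-to-leaf path with p <= v <= q (go left if both < v, right if both > v).
Walk from root:
  at 11: both 30 and 46 > 11, go right
  at 47: both 30 and 46 < 47, go left
  at 46: 30 <= 46 <= 46, this is the LCA
LCA = 46


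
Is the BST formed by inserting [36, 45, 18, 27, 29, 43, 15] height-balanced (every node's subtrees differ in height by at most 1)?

Tree (level-order array): [36, 18, 45, 15, 27, 43, None, None, None, None, 29]
Definition: a tree is height-balanced if, at every node, |h(left) - h(right)| <= 1 (empty subtree has height -1).
Bottom-up per-node check:
  node 15: h_left=-1, h_right=-1, diff=0 [OK], height=0
  node 29: h_left=-1, h_right=-1, diff=0 [OK], height=0
  node 27: h_left=-1, h_right=0, diff=1 [OK], height=1
  node 18: h_left=0, h_right=1, diff=1 [OK], height=2
  node 43: h_left=-1, h_right=-1, diff=0 [OK], height=0
  node 45: h_left=0, h_right=-1, diff=1 [OK], height=1
  node 36: h_left=2, h_right=1, diff=1 [OK], height=3
All nodes satisfy the balance condition.
Result: Balanced


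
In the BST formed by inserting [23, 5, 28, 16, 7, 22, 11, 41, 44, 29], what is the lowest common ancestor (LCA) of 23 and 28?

Tree insertion order: [23, 5, 28, 16, 7, 22, 11, 41, 44, 29]
Tree (level-order array): [23, 5, 28, None, 16, None, 41, 7, 22, 29, 44, None, 11]
In a BST, the LCA of p=23, q=28 is the first node v on the
root-to-leaf path with p <= v <= q (go left if both < v, right if both > v).
Walk from root:
  at 23: 23 <= 23 <= 28, this is the LCA
LCA = 23


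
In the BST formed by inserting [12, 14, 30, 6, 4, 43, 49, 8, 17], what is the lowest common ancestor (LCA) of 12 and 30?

Tree insertion order: [12, 14, 30, 6, 4, 43, 49, 8, 17]
Tree (level-order array): [12, 6, 14, 4, 8, None, 30, None, None, None, None, 17, 43, None, None, None, 49]
In a BST, the LCA of p=12, q=30 is the first node v on the
root-to-leaf path with p <= v <= q (go left if both < v, right if both > v).
Walk from root:
  at 12: 12 <= 12 <= 30, this is the LCA
LCA = 12


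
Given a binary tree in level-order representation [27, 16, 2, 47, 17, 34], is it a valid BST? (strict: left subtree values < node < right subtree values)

Level-order array: [27, 16, 2, 47, 17, 34]
Validate using subtree bounds (lo, hi): at each node, require lo < value < hi,
then recurse left with hi=value and right with lo=value.
Preorder trace (stopping at first violation):
  at node 27 with bounds (-inf, +inf): OK
  at node 16 with bounds (-inf, 27): OK
  at node 47 with bounds (-inf, 16): VIOLATION
Node 47 violates its bound: not (-inf < 47 < 16).
Result: Not a valid BST


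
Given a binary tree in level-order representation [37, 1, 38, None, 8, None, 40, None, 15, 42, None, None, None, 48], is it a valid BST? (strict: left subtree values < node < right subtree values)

Level-order array: [37, 1, 38, None, 8, None, 40, None, 15, 42, None, None, None, 48]
Validate using subtree bounds (lo, hi): at each node, require lo < value < hi,
then recurse left with hi=value and right with lo=value.
Preorder trace (stopping at first violation):
  at node 37 with bounds (-inf, +inf): OK
  at node 1 with bounds (-inf, 37): OK
  at node 8 with bounds (1, 37): OK
  at node 15 with bounds (8, 37): OK
  at node 38 with bounds (37, +inf): OK
  at node 40 with bounds (38, +inf): OK
  at node 42 with bounds (38, 40): VIOLATION
Node 42 violates its bound: not (38 < 42 < 40).
Result: Not a valid BST


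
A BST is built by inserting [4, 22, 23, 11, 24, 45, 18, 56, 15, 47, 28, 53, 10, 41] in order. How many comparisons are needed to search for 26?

Search path for 26: 4 -> 22 -> 23 -> 24 -> 45 -> 28
Found: False
Comparisons: 6


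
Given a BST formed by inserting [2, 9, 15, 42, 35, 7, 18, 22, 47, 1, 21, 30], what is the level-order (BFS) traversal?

Tree insertion order: [2, 9, 15, 42, 35, 7, 18, 22, 47, 1, 21, 30]
Tree (level-order array): [2, 1, 9, None, None, 7, 15, None, None, None, 42, 35, 47, 18, None, None, None, None, 22, 21, 30]
BFS from the root, enqueuing left then right child of each popped node:
  queue [2] -> pop 2, enqueue [1, 9], visited so far: [2]
  queue [1, 9] -> pop 1, enqueue [none], visited so far: [2, 1]
  queue [9] -> pop 9, enqueue [7, 15], visited so far: [2, 1, 9]
  queue [7, 15] -> pop 7, enqueue [none], visited so far: [2, 1, 9, 7]
  queue [15] -> pop 15, enqueue [42], visited so far: [2, 1, 9, 7, 15]
  queue [42] -> pop 42, enqueue [35, 47], visited so far: [2, 1, 9, 7, 15, 42]
  queue [35, 47] -> pop 35, enqueue [18], visited so far: [2, 1, 9, 7, 15, 42, 35]
  queue [47, 18] -> pop 47, enqueue [none], visited so far: [2, 1, 9, 7, 15, 42, 35, 47]
  queue [18] -> pop 18, enqueue [22], visited so far: [2, 1, 9, 7, 15, 42, 35, 47, 18]
  queue [22] -> pop 22, enqueue [21, 30], visited so far: [2, 1, 9, 7, 15, 42, 35, 47, 18, 22]
  queue [21, 30] -> pop 21, enqueue [none], visited so far: [2, 1, 9, 7, 15, 42, 35, 47, 18, 22, 21]
  queue [30] -> pop 30, enqueue [none], visited so far: [2, 1, 9, 7, 15, 42, 35, 47, 18, 22, 21, 30]
Result: [2, 1, 9, 7, 15, 42, 35, 47, 18, 22, 21, 30]


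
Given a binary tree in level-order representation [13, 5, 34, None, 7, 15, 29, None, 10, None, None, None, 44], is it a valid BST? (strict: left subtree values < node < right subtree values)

Level-order array: [13, 5, 34, None, 7, 15, 29, None, 10, None, None, None, 44]
Validate using subtree bounds (lo, hi): at each node, require lo < value < hi,
then recurse left with hi=value and right with lo=value.
Preorder trace (stopping at first violation):
  at node 13 with bounds (-inf, +inf): OK
  at node 5 with bounds (-inf, 13): OK
  at node 7 with bounds (5, 13): OK
  at node 10 with bounds (7, 13): OK
  at node 34 with bounds (13, +inf): OK
  at node 15 with bounds (13, 34): OK
  at node 29 with bounds (34, +inf): VIOLATION
Node 29 violates its bound: not (34 < 29 < +inf).
Result: Not a valid BST
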